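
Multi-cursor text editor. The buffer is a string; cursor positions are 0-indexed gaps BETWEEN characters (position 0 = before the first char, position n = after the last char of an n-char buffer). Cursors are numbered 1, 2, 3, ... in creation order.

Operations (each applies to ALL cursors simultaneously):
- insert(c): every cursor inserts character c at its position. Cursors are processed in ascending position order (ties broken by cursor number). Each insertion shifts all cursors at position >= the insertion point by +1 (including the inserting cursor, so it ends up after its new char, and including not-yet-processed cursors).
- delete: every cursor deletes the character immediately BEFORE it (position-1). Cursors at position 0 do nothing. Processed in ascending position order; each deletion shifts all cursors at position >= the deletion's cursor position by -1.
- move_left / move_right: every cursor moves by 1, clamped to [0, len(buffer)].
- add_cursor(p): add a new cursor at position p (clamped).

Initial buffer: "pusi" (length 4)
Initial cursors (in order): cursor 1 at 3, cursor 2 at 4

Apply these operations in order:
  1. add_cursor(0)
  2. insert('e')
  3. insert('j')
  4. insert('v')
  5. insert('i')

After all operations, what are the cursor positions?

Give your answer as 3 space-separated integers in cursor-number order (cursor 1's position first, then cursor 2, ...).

After op 1 (add_cursor(0)): buffer="pusi" (len 4), cursors c3@0 c1@3 c2@4, authorship ....
After op 2 (insert('e')): buffer="epuseie" (len 7), cursors c3@1 c1@5 c2@7, authorship 3...1.2
After op 3 (insert('j')): buffer="ejpusejiej" (len 10), cursors c3@2 c1@7 c2@10, authorship 33...11.22
After op 4 (insert('v')): buffer="ejvpusejviejv" (len 13), cursors c3@3 c1@9 c2@13, authorship 333...111.222
After op 5 (insert('i')): buffer="ejvipusejviiejvi" (len 16), cursors c3@4 c1@11 c2@16, authorship 3333...1111.2222

Answer: 11 16 4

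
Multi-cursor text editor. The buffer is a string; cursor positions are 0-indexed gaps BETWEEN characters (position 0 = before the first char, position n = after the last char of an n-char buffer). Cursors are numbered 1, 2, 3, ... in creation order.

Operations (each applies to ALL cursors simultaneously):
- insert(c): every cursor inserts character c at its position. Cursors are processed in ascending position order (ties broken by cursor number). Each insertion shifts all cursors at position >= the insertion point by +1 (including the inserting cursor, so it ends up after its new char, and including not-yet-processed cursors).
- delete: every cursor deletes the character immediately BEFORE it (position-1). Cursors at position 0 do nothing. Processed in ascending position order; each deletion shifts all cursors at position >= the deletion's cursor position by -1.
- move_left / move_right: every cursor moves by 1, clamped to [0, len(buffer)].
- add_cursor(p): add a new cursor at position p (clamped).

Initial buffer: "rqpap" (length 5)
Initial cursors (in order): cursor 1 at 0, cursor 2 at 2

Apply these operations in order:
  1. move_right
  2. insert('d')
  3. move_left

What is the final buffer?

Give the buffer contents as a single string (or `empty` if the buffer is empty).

After op 1 (move_right): buffer="rqpap" (len 5), cursors c1@1 c2@3, authorship .....
After op 2 (insert('d')): buffer="rdqpdap" (len 7), cursors c1@2 c2@5, authorship .1..2..
After op 3 (move_left): buffer="rdqpdap" (len 7), cursors c1@1 c2@4, authorship .1..2..

Answer: rdqpdap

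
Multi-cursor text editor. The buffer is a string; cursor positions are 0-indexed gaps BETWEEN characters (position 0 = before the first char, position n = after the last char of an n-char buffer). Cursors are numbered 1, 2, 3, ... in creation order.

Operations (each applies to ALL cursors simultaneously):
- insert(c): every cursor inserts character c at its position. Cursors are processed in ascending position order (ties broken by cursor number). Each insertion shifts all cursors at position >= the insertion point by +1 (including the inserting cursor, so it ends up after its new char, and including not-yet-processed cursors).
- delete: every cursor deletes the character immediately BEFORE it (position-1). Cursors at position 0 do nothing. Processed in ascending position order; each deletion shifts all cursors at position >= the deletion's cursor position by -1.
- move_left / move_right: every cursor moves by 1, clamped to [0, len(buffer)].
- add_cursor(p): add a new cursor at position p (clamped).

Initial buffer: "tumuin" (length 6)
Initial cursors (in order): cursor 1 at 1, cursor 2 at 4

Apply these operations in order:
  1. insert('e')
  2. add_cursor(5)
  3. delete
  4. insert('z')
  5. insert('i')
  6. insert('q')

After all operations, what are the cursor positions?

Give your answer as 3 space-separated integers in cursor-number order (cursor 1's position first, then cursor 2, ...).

Answer: 4 12 12

Derivation:
After op 1 (insert('e')): buffer="teumuein" (len 8), cursors c1@2 c2@6, authorship .1...2..
After op 2 (add_cursor(5)): buffer="teumuein" (len 8), cursors c1@2 c3@5 c2@6, authorship .1...2..
After op 3 (delete): buffer="tumin" (len 5), cursors c1@1 c2@3 c3@3, authorship .....
After op 4 (insert('z')): buffer="tzumzzin" (len 8), cursors c1@2 c2@6 c3@6, authorship .1..23..
After op 5 (insert('i')): buffer="tziumzziiin" (len 11), cursors c1@3 c2@9 c3@9, authorship .11..2323..
After op 6 (insert('q')): buffer="tziqumzziiqqin" (len 14), cursors c1@4 c2@12 c3@12, authorship .111..232323..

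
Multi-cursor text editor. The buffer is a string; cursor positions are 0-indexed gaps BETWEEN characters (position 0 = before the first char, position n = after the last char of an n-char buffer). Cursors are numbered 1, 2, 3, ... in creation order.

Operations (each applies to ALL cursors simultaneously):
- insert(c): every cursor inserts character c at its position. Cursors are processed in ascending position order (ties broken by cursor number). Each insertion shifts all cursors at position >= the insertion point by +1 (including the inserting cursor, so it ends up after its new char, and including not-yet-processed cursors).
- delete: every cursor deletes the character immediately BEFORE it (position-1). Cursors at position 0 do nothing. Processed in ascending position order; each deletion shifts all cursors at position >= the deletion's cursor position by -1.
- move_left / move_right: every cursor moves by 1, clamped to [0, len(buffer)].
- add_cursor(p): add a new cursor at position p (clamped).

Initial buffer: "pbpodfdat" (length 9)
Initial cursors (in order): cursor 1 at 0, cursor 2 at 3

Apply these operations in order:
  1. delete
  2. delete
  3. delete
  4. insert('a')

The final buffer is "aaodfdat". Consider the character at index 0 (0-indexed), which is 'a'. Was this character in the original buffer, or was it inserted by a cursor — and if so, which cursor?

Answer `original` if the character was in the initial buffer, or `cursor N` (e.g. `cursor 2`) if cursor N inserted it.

After op 1 (delete): buffer="pbodfdat" (len 8), cursors c1@0 c2@2, authorship ........
After op 2 (delete): buffer="podfdat" (len 7), cursors c1@0 c2@1, authorship .......
After op 3 (delete): buffer="odfdat" (len 6), cursors c1@0 c2@0, authorship ......
After op 4 (insert('a')): buffer="aaodfdat" (len 8), cursors c1@2 c2@2, authorship 12......
Authorship (.=original, N=cursor N): 1 2 . . . . . .
Index 0: author = 1

Answer: cursor 1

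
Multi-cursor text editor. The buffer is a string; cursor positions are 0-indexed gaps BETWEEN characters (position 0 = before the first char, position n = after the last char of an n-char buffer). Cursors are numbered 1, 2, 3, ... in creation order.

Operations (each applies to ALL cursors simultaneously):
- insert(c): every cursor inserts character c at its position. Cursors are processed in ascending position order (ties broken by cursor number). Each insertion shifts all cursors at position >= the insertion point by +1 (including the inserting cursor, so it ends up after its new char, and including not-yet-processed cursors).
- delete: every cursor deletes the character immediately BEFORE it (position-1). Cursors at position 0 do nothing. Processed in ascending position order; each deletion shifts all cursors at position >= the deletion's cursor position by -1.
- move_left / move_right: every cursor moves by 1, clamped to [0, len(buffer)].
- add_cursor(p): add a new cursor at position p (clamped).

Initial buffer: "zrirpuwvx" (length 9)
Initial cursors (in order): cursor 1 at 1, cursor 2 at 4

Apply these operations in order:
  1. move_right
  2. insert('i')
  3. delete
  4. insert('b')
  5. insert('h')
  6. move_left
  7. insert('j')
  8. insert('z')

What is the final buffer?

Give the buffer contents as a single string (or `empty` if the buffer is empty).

Answer: zrbjzhirpbjzhuwvx

Derivation:
After op 1 (move_right): buffer="zrirpuwvx" (len 9), cursors c1@2 c2@5, authorship .........
After op 2 (insert('i')): buffer="zriirpiuwvx" (len 11), cursors c1@3 c2@7, authorship ..1...2....
After op 3 (delete): buffer="zrirpuwvx" (len 9), cursors c1@2 c2@5, authorship .........
After op 4 (insert('b')): buffer="zrbirpbuwvx" (len 11), cursors c1@3 c2@7, authorship ..1...2....
After op 5 (insert('h')): buffer="zrbhirpbhuwvx" (len 13), cursors c1@4 c2@9, authorship ..11...22....
After op 6 (move_left): buffer="zrbhirpbhuwvx" (len 13), cursors c1@3 c2@8, authorship ..11...22....
After op 7 (insert('j')): buffer="zrbjhirpbjhuwvx" (len 15), cursors c1@4 c2@10, authorship ..111...222....
After op 8 (insert('z')): buffer="zrbjzhirpbjzhuwvx" (len 17), cursors c1@5 c2@12, authorship ..1111...2222....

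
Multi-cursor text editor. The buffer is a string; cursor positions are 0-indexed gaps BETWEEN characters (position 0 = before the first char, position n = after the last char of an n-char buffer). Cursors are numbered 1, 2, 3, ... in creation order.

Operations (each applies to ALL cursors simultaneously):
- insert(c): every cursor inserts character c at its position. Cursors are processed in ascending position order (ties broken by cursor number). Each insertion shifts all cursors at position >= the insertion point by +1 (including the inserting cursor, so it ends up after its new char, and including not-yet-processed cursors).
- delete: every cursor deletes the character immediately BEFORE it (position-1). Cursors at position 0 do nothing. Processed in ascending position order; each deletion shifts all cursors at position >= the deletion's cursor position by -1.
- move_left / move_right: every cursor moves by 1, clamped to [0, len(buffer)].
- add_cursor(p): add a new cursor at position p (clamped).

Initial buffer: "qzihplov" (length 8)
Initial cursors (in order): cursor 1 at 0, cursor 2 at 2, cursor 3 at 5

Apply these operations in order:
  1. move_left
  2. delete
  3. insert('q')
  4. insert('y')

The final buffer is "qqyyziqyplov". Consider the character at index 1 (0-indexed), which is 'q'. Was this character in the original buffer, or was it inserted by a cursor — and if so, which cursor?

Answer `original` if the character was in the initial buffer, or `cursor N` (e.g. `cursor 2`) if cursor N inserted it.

Answer: cursor 2

Derivation:
After op 1 (move_left): buffer="qzihplov" (len 8), cursors c1@0 c2@1 c3@4, authorship ........
After op 2 (delete): buffer="ziplov" (len 6), cursors c1@0 c2@0 c3@2, authorship ......
After op 3 (insert('q')): buffer="qqziqplov" (len 9), cursors c1@2 c2@2 c3@5, authorship 12..3....
After op 4 (insert('y')): buffer="qqyyziqyplov" (len 12), cursors c1@4 c2@4 c3@8, authorship 1212..33....
Authorship (.=original, N=cursor N): 1 2 1 2 . . 3 3 . . . .
Index 1: author = 2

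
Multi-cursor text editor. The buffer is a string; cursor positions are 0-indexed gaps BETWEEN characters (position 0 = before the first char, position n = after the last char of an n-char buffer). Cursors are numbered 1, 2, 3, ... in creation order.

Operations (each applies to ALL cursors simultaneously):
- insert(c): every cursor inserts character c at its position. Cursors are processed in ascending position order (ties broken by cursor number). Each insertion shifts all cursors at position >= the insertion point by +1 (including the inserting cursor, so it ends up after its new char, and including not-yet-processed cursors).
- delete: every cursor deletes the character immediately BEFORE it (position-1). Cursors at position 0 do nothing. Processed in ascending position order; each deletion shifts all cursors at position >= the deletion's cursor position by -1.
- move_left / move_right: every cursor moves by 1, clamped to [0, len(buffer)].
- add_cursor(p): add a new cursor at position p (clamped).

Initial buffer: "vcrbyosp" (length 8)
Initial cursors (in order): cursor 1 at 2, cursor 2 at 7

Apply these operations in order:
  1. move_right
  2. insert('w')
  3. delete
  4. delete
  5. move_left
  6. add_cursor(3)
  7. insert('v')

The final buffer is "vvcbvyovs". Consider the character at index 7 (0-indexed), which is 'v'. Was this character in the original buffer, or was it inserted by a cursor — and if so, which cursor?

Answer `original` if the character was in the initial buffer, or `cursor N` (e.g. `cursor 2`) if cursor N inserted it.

After op 1 (move_right): buffer="vcrbyosp" (len 8), cursors c1@3 c2@8, authorship ........
After op 2 (insert('w')): buffer="vcrwbyospw" (len 10), cursors c1@4 c2@10, authorship ...1.....2
After op 3 (delete): buffer="vcrbyosp" (len 8), cursors c1@3 c2@8, authorship ........
After op 4 (delete): buffer="vcbyos" (len 6), cursors c1@2 c2@6, authorship ......
After op 5 (move_left): buffer="vcbyos" (len 6), cursors c1@1 c2@5, authorship ......
After op 6 (add_cursor(3)): buffer="vcbyos" (len 6), cursors c1@1 c3@3 c2@5, authorship ......
After op 7 (insert('v')): buffer="vvcbvyovs" (len 9), cursors c1@2 c3@5 c2@8, authorship .1..3..2.
Authorship (.=original, N=cursor N): . 1 . . 3 . . 2 .
Index 7: author = 2

Answer: cursor 2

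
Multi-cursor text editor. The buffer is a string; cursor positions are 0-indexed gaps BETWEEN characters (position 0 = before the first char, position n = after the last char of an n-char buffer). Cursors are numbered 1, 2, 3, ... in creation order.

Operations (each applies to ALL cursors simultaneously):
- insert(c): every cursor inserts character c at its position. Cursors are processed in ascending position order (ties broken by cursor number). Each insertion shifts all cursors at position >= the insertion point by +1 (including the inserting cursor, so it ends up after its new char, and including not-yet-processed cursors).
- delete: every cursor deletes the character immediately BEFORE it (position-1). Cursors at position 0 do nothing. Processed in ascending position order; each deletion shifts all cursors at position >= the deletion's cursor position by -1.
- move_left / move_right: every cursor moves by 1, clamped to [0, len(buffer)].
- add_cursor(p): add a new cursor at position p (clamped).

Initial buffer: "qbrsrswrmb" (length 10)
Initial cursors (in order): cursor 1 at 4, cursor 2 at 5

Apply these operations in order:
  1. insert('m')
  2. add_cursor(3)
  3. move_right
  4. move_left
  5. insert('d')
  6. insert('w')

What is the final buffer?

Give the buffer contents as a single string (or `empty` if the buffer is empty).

After op 1 (insert('m')): buffer="qbrsmrmswrmb" (len 12), cursors c1@5 c2@7, authorship ....1.2.....
After op 2 (add_cursor(3)): buffer="qbrsmrmswrmb" (len 12), cursors c3@3 c1@5 c2@7, authorship ....1.2.....
After op 3 (move_right): buffer="qbrsmrmswrmb" (len 12), cursors c3@4 c1@6 c2@8, authorship ....1.2.....
After op 4 (move_left): buffer="qbrsmrmswrmb" (len 12), cursors c3@3 c1@5 c2@7, authorship ....1.2.....
After op 5 (insert('d')): buffer="qbrdsmdrmdswrmb" (len 15), cursors c3@4 c1@7 c2@10, authorship ...3.11.22.....
After op 6 (insert('w')): buffer="qbrdwsmdwrmdwswrmb" (len 18), cursors c3@5 c1@9 c2@13, authorship ...33.111.222.....

Answer: qbrdwsmdwrmdwswrmb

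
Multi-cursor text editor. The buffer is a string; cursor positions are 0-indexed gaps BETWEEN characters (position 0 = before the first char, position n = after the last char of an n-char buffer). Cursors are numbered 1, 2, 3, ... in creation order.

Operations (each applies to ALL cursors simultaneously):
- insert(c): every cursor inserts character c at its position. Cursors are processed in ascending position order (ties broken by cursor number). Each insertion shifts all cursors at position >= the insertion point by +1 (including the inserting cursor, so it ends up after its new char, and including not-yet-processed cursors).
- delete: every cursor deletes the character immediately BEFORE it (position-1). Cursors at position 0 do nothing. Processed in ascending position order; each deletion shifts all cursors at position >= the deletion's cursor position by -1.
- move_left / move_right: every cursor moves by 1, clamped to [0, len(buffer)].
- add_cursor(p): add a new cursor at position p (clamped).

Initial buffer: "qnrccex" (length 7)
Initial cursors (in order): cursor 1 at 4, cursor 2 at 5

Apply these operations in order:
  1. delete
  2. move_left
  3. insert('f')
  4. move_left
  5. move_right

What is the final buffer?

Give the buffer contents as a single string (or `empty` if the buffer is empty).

After op 1 (delete): buffer="qnrex" (len 5), cursors c1@3 c2@3, authorship .....
After op 2 (move_left): buffer="qnrex" (len 5), cursors c1@2 c2@2, authorship .....
After op 3 (insert('f')): buffer="qnffrex" (len 7), cursors c1@4 c2@4, authorship ..12...
After op 4 (move_left): buffer="qnffrex" (len 7), cursors c1@3 c2@3, authorship ..12...
After op 5 (move_right): buffer="qnffrex" (len 7), cursors c1@4 c2@4, authorship ..12...

Answer: qnffrex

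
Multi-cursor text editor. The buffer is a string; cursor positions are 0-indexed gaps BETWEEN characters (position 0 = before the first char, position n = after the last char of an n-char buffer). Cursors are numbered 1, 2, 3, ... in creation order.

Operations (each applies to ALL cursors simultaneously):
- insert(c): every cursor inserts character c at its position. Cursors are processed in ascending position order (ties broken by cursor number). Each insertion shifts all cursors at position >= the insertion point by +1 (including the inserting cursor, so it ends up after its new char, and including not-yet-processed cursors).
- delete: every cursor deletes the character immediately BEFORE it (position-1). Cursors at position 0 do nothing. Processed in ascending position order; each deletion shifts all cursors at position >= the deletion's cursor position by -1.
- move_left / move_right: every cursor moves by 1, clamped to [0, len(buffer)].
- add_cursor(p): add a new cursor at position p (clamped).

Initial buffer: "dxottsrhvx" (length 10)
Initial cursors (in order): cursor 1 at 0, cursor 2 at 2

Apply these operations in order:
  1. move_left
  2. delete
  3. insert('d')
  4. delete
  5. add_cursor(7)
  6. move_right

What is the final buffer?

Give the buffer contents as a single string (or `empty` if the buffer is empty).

After op 1 (move_left): buffer="dxottsrhvx" (len 10), cursors c1@0 c2@1, authorship ..........
After op 2 (delete): buffer="xottsrhvx" (len 9), cursors c1@0 c2@0, authorship .........
After op 3 (insert('d')): buffer="ddxottsrhvx" (len 11), cursors c1@2 c2@2, authorship 12.........
After op 4 (delete): buffer="xottsrhvx" (len 9), cursors c1@0 c2@0, authorship .........
After op 5 (add_cursor(7)): buffer="xottsrhvx" (len 9), cursors c1@0 c2@0 c3@7, authorship .........
After op 6 (move_right): buffer="xottsrhvx" (len 9), cursors c1@1 c2@1 c3@8, authorship .........

Answer: xottsrhvx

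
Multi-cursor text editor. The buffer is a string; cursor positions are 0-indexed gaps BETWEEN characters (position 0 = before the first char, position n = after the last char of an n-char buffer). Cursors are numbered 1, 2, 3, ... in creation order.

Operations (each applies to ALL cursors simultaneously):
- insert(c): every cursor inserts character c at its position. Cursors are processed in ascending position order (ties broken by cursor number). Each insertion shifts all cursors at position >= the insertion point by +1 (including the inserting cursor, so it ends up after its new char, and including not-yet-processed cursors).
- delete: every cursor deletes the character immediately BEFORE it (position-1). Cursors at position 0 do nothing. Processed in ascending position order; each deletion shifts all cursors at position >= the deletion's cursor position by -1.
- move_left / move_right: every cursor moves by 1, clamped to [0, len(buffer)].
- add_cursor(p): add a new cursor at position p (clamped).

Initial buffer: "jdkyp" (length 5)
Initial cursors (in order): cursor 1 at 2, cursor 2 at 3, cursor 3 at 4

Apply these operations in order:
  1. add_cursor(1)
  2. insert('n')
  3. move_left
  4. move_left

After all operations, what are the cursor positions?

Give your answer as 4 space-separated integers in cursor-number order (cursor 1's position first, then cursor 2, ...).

Answer: 2 4 6 0

Derivation:
After op 1 (add_cursor(1)): buffer="jdkyp" (len 5), cursors c4@1 c1@2 c2@3 c3@4, authorship .....
After op 2 (insert('n')): buffer="jndnknynp" (len 9), cursors c4@2 c1@4 c2@6 c3@8, authorship .4.1.2.3.
After op 3 (move_left): buffer="jndnknynp" (len 9), cursors c4@1 c1@3 c2@5 c3@7, authorship .4.1.2.3.
After op 4 (move_left): buffer="jndnknynp" (len 9), cursors c4@0 c1@2 c2@4 c3@6, authorship .4.1.2.3.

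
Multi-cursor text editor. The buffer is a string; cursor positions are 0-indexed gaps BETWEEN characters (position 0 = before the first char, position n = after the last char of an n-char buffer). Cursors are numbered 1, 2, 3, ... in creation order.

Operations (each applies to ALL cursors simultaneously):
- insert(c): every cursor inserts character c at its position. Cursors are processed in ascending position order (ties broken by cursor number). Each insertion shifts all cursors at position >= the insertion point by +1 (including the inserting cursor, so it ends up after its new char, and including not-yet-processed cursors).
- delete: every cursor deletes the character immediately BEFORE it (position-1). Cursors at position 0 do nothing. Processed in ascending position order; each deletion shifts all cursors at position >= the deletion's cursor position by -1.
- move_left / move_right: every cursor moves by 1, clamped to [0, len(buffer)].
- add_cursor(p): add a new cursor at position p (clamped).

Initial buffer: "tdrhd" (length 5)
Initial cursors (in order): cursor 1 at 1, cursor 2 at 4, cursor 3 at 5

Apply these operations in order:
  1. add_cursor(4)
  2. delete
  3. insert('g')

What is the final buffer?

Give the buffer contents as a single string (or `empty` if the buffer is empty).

After op 1 (add_cursor(4)): buffer="tdrhd" (len 5), cursors c1@1 c2@4 c4@4 c3@5, authorship .....
After op 2 (delete): buffer="d" (len 1), cursors c1@0 c2@1 c3@1 c4@1, authorship .
After op 3 (insert('g')): buffer="gdggg" (len 5), cursors c1@1 c2@5 c3@5 c4@5, authorship 1.234

Answer: gdggg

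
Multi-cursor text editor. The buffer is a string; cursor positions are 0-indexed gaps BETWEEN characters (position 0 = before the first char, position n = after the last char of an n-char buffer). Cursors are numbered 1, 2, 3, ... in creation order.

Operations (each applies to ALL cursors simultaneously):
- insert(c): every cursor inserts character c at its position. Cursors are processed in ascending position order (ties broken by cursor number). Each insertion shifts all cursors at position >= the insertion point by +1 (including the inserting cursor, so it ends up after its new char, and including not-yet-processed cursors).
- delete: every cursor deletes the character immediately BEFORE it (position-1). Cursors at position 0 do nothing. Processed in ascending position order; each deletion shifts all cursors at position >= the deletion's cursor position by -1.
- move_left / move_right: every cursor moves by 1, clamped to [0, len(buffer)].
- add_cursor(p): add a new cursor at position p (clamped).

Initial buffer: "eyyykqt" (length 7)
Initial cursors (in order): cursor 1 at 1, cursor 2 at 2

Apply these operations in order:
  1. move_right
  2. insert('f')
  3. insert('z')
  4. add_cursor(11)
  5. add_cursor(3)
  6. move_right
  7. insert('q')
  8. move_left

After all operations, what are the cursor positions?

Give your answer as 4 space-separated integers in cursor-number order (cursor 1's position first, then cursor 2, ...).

After op 1 (move_right): buffer="eyyykqt" (len 7), cursors c1@2 c2@3, authorship .......
After op 2 (insert('f')): buffer="eyfyfykqt" (len 9), cursors c1@3 c2@5, authorship ..1.2....
After op 3 (insert('z')): buffer="eyfzyfzykqt" (len 11), cursors c1@4 c2@7, authorship ..11.22....
After op 4 (add_cursor(11)): buffer="eyfzyfzykqt" (len 11), cursors c1@4 c2@7 c3@11, authorship ..11.22....
After op 5 (add_cursor(3)): buffer="eyfzyfzykqt" (len 11), cursors c4@3 c1@4 c2@7 c3@11, authorship ..11.22....
After op 6 (move_right): buffer="eyfzyfzykqt" (len 11), cursors c4@4 c1@5 c2@8 c3@11, authorship ..11.22....
After op 7 (insert('q')): buffer="eyfzqyqfzyqkqtq" (len 15), cursors c4@5 c1@7 c2@11 c3@15, authorship ..114.122.2...3
After op 8 (move_left): buffer="eyfzqyqfzyqkqtq" (len 15), cursors c4@4 c1@6 c2@10 c3@14, authorship ..114.122.2...3

Answer: 6 10 14 4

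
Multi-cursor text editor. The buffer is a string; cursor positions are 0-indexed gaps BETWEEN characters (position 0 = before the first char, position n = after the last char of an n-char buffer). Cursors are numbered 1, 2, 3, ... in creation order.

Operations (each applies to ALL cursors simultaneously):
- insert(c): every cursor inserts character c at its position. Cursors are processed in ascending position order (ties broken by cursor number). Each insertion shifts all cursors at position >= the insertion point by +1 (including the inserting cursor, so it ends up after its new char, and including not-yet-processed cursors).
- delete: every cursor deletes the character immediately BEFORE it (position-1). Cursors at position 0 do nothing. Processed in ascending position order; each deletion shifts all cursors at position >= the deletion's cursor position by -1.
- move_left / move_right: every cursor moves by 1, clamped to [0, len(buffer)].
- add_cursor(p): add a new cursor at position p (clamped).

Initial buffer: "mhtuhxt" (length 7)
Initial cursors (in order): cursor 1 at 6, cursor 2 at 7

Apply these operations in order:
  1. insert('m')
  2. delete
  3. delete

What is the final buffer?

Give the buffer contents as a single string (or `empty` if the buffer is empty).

Answer: mhtuh

Derivation:
After op 1 (insert('m')): buffer="mhtuhxmtm" (len 9), cursors c1@7 c2@9, authorship ......1.2
After op 2 (delete): buffer="mhtuhxt" (len 7), cursors c1@6 c2@7, authorship .......
After op 3 (delete): buffer="mhtuh" (len 5), cursors c1@5 c2@5, authorship .....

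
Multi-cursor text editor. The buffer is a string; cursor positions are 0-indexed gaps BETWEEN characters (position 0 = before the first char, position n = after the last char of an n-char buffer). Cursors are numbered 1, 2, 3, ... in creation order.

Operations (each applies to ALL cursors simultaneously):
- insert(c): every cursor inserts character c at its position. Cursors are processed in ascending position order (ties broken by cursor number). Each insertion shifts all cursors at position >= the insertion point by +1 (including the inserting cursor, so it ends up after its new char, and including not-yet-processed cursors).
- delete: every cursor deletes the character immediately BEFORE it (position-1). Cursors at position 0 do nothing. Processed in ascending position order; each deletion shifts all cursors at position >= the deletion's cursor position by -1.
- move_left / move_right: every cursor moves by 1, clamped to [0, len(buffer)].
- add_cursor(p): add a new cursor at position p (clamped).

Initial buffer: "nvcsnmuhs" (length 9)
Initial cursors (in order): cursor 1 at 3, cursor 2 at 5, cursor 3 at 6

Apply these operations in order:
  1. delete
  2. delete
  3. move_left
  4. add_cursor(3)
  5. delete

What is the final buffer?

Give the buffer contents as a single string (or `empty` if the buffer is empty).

Answer: uh

Derivation:
After op 1 (delete): buffer="nvsuhs" (len 6), cursors c1@2 c2@3 c3@3, authorship ......
After op 2 (delete): buffer="uhs" (len 3), cursors c1@0 c2@0 c3@0, authorship ...
After op 3 (move_left): buffer="uhs" (len 3), cursors c1@0 c2@0 c3@0, authorship ...
After op 4 (add_cursor(3)): buffer="uhs" (len 3), cursors c1@0 c2@0 c3@0 c4@3, authorship ...
After op 5 (delete): buffer="uh" (len 2), cursors c1@0 c2@0 c3@0 c4@2, authorship ..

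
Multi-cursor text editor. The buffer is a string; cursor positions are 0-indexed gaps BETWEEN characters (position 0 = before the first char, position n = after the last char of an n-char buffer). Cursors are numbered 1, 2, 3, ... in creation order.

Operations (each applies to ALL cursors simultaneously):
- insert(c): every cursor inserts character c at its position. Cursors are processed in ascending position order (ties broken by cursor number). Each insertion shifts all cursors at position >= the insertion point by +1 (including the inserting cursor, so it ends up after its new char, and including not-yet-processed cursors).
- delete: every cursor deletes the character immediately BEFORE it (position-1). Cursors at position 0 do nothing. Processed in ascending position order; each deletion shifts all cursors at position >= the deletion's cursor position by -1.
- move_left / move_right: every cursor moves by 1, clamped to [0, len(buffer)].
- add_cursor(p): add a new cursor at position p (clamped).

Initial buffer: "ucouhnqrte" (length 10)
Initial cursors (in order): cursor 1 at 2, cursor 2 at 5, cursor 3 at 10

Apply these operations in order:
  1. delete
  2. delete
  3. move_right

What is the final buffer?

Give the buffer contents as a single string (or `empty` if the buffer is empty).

After op 1 (delete): buffer="uounqrt" (len 7), cursors c1@1 c2@3 c3@7, authorship .......
After op 2 (delete): buffer="onqr" (len 4), cursors c1@0 c2@1 c3@4, authorship ....
After op 3 (move_right): buffer="onqr" (len 4), cursors c1@1 c2@2 c3@4, authorship ....

Answer: onqr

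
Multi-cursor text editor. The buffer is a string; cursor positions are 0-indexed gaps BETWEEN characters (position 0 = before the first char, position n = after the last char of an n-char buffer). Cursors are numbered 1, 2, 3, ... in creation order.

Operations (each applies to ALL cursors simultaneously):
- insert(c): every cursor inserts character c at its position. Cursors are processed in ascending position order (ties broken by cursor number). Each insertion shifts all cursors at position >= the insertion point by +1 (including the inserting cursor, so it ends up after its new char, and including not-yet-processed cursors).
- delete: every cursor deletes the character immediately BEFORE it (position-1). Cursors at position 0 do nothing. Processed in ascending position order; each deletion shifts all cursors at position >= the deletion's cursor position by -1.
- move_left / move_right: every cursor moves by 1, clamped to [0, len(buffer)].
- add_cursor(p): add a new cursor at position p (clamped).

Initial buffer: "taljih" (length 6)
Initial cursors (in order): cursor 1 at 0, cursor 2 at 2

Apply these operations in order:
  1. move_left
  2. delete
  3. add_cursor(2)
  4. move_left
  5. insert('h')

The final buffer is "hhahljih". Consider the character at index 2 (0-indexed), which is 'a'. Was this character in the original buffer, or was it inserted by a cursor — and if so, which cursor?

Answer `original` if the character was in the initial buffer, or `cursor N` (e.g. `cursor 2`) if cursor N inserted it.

After op 1 (move_left): buffer="taljih" (len 6), cursors c1@0 c2@1, authorship ......
After op 2 (delete): buffer="aljih" (len 5), cursors c1@0 c2@0, authorship .....
After op 3 (add_cursor(2)): buffer="aljih" (len 5), cursors c1@0 c2@0 c3@2, authorship .....
After op 4 (move_left): buffer="aljih" (len 5), cursors c1@0 c2@0 c3@1, authorship .....
After op 5 (insert('h')): buffer="hhahljih" (len 8), cursors c1@2 c2@2 c3@4, authorship 12.3....
Authorship (.=original, N=cursor N): 1 2 . 3 . . . .
Index 2: author = original

Answer: original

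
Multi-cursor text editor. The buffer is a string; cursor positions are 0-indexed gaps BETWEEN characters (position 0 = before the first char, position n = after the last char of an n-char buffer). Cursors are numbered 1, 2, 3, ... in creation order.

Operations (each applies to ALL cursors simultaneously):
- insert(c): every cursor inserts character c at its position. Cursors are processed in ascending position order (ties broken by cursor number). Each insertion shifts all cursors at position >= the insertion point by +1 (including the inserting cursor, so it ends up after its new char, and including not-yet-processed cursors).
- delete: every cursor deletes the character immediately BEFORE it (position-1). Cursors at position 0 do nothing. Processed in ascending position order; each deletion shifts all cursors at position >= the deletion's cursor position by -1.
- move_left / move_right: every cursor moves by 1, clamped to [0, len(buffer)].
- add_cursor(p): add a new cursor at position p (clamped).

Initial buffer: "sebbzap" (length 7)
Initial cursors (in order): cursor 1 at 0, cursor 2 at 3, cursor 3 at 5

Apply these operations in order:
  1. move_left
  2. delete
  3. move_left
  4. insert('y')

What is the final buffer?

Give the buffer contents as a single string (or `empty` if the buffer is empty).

Answer: yysybzap

Derivation:
After op 1 (move_left): buffer="sebbzap" (len 7), cursors c1@0 c2@2 c3@4, authorship .......
After op 2 (delete): buffer="sbzap" (len 5), cursors c1@0 c2@1 c3@2, authorship .....
After op 3 (move_left): buffer="sbzap" (len 5), cursors c1@0 c2@0 c3@1, authorship .....
After op 4 (insert('y')): buffer="yysybzap" (len 8), cursors c1@2 c2@2 c3@4, authorship 12.3....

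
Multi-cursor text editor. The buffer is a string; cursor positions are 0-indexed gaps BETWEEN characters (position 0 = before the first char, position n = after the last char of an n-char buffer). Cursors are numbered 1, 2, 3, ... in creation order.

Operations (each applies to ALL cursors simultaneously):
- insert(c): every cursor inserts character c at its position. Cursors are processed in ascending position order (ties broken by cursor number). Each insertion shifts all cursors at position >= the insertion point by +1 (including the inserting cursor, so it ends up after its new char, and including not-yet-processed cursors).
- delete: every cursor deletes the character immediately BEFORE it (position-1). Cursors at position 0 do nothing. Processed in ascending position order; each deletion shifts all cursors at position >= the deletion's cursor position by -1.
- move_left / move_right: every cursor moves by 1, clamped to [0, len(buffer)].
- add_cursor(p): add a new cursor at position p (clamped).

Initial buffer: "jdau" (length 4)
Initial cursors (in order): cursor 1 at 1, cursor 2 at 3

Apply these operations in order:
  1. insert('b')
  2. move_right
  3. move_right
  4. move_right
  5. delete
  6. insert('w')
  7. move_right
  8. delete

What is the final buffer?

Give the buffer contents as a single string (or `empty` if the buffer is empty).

After op 1 (insert('b')): buffer="jbdabu" (len 6), cursors c1@2 c2@5, authorship .1..2.
After op 2 (move_right): buffer="jbdabu" (len 6), cursors c1@3 c2@6, authorship .1..2.
After op 3 (move_right): buffer="jbdabu" (len 6), cursors c1@4 c2@6, authorship .1..2.
After op 4 (move_right): buffer="jbdabu" (len 6), cursors c1@5 c2@6, authorship .1..2.
After op 5 (delete): buffer="jbda" (len 4), cursors c1@4 c2@4, authorship .1..
After op 6 (insert('w')): buffer="jbdaww" (len 6), cursors c1@6 c2@6, authorship .1..12
After op 7 (move_right): buffer="jbdaww" (len 6), cursors c1@6 c2@6, authorship .1..12
After op 8 (delete): buffer="jbda" (len 4), cursors c1@4 c2@4, authorship .1..

Answer: jbda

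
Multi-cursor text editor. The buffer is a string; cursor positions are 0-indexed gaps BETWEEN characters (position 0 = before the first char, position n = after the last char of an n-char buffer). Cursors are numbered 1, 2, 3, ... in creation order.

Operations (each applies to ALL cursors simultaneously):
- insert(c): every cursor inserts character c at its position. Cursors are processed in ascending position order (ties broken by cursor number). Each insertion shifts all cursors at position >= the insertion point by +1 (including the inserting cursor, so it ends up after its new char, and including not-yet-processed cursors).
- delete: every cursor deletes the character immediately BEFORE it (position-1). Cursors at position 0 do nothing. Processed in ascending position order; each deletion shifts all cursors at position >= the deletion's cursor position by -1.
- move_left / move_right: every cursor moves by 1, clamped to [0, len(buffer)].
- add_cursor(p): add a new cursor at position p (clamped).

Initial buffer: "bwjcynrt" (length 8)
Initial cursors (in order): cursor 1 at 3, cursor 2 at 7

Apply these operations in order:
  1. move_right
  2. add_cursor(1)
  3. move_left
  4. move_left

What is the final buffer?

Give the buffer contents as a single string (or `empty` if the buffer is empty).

Answer: bwjcynrt

Derivation:
After op 1 (move_right): buffer="bwjcynrt" (len 8), cursors c1@4 c2@8, authorship ........
After op 2 (add_cursor(1)): buffer="bwjcynrt" (len 8), cursors c3@1 c1@4 c2@8, authorship ........
After op 3 (move_left): buffer="bwjcynrt" (len 8), cursors c3@0 c1@3 c2@7, authorship ........
After op 4 (move_left): buffer="bwjcynrt" (len 8), cursors c3@0 c1@2 c2@6, authorship ........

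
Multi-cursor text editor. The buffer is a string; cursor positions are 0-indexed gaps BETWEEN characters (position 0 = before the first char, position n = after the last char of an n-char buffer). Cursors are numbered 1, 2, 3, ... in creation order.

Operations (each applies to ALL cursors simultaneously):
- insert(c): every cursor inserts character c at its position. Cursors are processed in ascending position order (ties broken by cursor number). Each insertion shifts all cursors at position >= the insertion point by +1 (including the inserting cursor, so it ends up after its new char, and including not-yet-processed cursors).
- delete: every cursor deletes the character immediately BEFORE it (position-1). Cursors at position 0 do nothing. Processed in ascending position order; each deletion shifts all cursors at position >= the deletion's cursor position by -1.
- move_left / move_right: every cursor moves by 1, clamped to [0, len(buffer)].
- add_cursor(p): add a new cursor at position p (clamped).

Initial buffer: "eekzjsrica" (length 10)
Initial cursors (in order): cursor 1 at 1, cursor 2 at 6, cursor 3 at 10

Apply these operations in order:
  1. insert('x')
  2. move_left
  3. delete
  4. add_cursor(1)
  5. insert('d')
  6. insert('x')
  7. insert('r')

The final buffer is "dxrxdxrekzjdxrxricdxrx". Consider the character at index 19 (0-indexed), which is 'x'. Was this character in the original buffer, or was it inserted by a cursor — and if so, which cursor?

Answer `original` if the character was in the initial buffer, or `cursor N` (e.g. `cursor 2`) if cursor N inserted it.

After op 1 (insert('x')): buffer="exekzjsxricax" (len 13), cursors c1@2 c2@8 c3@13, authorship .1.....2....3
After op 2 (move_left): buffer="exekzjsxricax" (len 13), cursors c1@1 c2@7 c3@12, authorship .1.....2....3
After op 3 (delete): buffer="xekzjxricx" (len 10), cursors c1@0 c2@5 c3@9, authorship 1....2...3
After op 4 (add_cursor(1)): buffer="xekzjxricx" (len 10), cursors c1@0 c4@1 c2@5 c3@9, authorship 1....2...3
After op 5 (insert('d')): buffer="dxdekzjdxricdx" (len 14), cursors c1@1 c4@3 c2@8 c3@13, authorship 114....22...33
After op 6 (insert('x')): buffer="dxxdxekzjdxxricdxx" (len 18), cursors c1@2 c4@5 c2@11 c3@17, authorship 11144....222...333
After op 7 (insert('r')): buffer="dxrxdxrekzjdxrxricdxrx" (len 22), cursors c1@3 c4@7 c2@14 c3@21, authorship 1111444....2222...3333
Authorship (.=original, N=cursor N): 1 1 1 1 4 4 4 . . . . 2 2 2 2 . . . 3 3 3 3
Index 19: author = 3

Answer: cursor 3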